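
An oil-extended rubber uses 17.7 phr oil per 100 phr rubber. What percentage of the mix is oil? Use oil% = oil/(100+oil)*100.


Oil % = oil / (100 + oil) * 100
= 17.7 / (100 + 17.7) * 100
= 17.7 / 117.7 * 100
= 15.04%

15.04%


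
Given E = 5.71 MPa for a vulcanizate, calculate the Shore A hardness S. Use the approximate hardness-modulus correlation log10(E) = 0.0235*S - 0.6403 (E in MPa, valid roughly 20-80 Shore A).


log10(E) = 0.0235*S - 0.6403  =>  S = (log10(E) + 0.6403) / 0.0235
log10(5.71) = 0.756636
S = (0.756636 + 0.6403) / 0.0235 = 1.396936 / 0.0235
S = 59.4

Shore A = 59.4


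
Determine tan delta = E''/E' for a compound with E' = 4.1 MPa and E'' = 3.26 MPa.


tan delta = E'' / E'
= 3.26 / 4.1
= 0.7951

tan delta = 0.7951


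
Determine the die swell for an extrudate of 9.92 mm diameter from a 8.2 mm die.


Die swell ratio = D_extrudate / D_die
= 9.92 / 8.2
= 1.21

Die swell = 1.21


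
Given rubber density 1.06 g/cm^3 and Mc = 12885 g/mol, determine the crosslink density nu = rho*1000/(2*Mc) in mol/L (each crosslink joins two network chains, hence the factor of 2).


nu = rho * 1000 / (2 * Mc)
nu = 1.06 * 1000 / (2 * 12885)
nu = 1060.0 / 25770
nu = 0.0411 mol/L

0.0411 mol/L


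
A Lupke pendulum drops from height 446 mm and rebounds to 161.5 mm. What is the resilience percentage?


Resilience = h_rebound / h_drop * 100
= 161.5 / 446 * 100
= 36.2%

36.2%


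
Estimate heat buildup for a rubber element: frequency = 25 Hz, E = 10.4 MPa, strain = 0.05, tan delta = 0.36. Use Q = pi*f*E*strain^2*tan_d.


Q = pi * f * E * strain^2 * tan_d
= pi * 25 * 10.4 * 0.05^2 * 0.36
= pi * 25 * 10.4 * 0.0025 * 0.36
= 0.7351

Q = 0.7351


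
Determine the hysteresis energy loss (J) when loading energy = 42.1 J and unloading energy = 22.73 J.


Hysteresis loss = loading - unloading
= 42.1 - 22.73
= 19.37 J

19.37 J


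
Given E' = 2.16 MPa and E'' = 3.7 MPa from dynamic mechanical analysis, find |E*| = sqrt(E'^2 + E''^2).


|E*| = sqrt(E'^2 + E''^2)
= sqrt(2.16^2 + 3.7^2)
= sqrt(4.6656 + 13.6900)
= 4.284 MPa

4.284 MPa


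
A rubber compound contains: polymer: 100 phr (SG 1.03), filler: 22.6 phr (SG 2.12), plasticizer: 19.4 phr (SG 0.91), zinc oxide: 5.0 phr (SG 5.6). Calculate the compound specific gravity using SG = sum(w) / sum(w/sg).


Sum of weights = 147.0
Volume contributions:
  polymer: 100/1.03 = 97.0874
  filler: 22.6/2.12 = 10.6604
  plasticizer: 19.4/0.91 = 21.3187
  zinc oxide: 5.0/5.6 = 0.8929
Sum of volumes = 129.9593
SG = 147.0 / 129.9593 = 1.131

SG = 1.131


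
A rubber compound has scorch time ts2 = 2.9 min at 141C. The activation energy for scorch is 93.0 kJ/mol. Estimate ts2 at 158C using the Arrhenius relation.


Convert temperatures: T1 = 141 + 273.15 = 414.15 K, T2 = 158 + 273.15 = 431.15 K
ts2_new = 2.9 * exp(93000 / 8.314 * (1/431.15 - 1/414.15))
1/T2 - 1/T1 = -9.5206e-05
ts2_new = 1.0 min

1.0 min


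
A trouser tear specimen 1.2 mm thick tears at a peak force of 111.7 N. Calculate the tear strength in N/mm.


Tear strength = force / thickness
= 111.7 / 1.2
= 93.08 N/mm

93.08 N/mm


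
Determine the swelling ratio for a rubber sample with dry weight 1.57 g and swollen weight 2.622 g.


Q = W_swollen / W_dry
Q = 2.622 / 1.57
Q = 1.67

Q = 1.67


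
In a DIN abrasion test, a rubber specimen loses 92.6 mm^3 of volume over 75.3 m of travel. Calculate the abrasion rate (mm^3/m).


Rate = volume_loss / distance
= 92.6 / 75.3
= 1.23 mm^3/m

1.23 mm^3/m


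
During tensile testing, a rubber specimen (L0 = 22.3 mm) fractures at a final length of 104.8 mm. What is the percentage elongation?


Elongation = (Lf - L0) / L0 * 100
= (104.8 - 22.3) / 22.3 * 100
= 82.5 / 22.3 * 100
= 370.0%

370.0%


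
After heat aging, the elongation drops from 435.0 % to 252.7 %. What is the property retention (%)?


Retention = aged / original * 100
= 252.7 / 435.0 * 100
= 58.1%

58.1%


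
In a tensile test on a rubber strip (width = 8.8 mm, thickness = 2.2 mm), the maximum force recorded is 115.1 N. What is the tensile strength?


Area = width * thickness = 8.8 * 2.2 = 19.36 mm^2
TS = force / area = 115.1 / 19.36 = 5.95 MPa

5.95 MPa


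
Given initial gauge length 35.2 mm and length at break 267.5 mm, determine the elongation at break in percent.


Elongation = (Lf - L0) / L0 * 100
= (267.5 - 35.2) / 35.2 * 100
= 232.3 / 35.2 * 100
= 659.9%

659.9%


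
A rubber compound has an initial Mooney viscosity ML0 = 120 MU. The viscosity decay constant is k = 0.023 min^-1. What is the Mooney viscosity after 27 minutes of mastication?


ML = ML0 * exp(-k * t)
ML = 120 * exp(-0.023 * 27)
ML = 120 * 0.5374
ML = 64.49 MU

64.49 MU


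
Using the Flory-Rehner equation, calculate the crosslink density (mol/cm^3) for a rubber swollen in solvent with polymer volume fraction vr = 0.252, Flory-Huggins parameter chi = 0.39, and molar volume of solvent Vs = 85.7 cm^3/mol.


ln(1 - vr) = ln(1 - 0.252) = -0.2904
Numerator = -((-0.2904) + 0.252 + 0.39 * 0.252^2) = 0.0136
Denominator = 85.7 * (0.252^(1/3) - 0.252/2) = 43.3330
nu = 0.0136 / 43.3330 = 3.1352e-04 mol/cm^3

3.1352e-04 mol/cm^3


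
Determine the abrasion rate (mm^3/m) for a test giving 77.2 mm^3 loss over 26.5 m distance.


Rate = volume_loss / distance
= 77.2 / 26.5
= 2.913 mm^3/m

2.913 mm^3/m


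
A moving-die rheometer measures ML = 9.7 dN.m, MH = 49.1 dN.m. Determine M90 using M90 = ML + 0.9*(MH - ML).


M90 = ML + 0.9 * (MH - ML)
M90 = 9.7 + 0.9 * (49.1 - 9.7)
M90 = 9.7 + 0.9 * 39.4
M90 = 45.16 dN.m

45.16 dN.m


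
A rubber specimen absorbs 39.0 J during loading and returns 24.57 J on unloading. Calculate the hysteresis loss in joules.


Hysteresis loss = loading - unloading
= 39.0 - 24.57
= 14.43 J

14.43 J


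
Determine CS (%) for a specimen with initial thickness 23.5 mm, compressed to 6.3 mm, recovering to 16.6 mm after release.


CS = (t0 - recovered) / (t0 - ts) * 100
= (23.5 - 16.6) / (23.5 - 6.3) * 100
= 6.9 / 17.2 * 100
= 40.1%

40.1%


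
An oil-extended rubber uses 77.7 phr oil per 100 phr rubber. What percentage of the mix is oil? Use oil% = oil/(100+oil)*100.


Oil % = oil / (100 + oil) * 100
= 77.7 / (100 + 77.7) * 100
= 77.7 / 177.7 * 100
= 43.73%

43.73%


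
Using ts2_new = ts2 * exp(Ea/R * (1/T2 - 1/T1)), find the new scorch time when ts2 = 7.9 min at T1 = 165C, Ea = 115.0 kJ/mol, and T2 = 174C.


Convert temperatures: T1 = 165 + 273.15 = 438.15 K, T2 = 174 + 273.15 = 447.15 K
ts2_new = 7.9 * exp(115000 / 8.314 * (1/447.15 - 1/438.15))
1/T2 - 1/T1 = -4.5937e-05
ts2_new = 4.18 min

4.18 min


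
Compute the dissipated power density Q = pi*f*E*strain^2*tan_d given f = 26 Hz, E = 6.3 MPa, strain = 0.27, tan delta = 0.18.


Q = pi * f * E * strain^2 * tan_d
= pi * 26 * 6.3 * 0.27^2 * 0.18
= pi * 26 * 6.3 * 0.0729 * 0.18
= 6.7525

Q = 6.7525


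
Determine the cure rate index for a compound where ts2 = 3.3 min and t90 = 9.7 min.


CRI = 100 / (t90 - ts2)
= 100 / (9.7 - 3.3)
= 100 / 6.4
= 15.63 min^-1

15.63 min^-1


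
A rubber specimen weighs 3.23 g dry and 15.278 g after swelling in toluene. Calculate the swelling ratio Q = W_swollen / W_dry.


Q = W_swollen / W_dry
Q = 15.278 / 3.23
Q = 4.73

Q = 4.73


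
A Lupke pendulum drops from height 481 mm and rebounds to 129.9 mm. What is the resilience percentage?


Resilience = h_rebound / h_drop * 100
= 129.9 / 481 * 100
= 27.0%

27.0%


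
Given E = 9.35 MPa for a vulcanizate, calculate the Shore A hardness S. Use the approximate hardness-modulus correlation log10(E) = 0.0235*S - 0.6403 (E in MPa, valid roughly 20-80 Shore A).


log10(E) = 0.0235*S - 0.6403  =>  S = (log10(E) + 0.6403) / 0.0235
log10(9.35) = 0.970812
S = (0.970812 + 0.6403) / 0.0235 = 1.611112 / 0.0235
S = 68.6

Shore A = 68.6


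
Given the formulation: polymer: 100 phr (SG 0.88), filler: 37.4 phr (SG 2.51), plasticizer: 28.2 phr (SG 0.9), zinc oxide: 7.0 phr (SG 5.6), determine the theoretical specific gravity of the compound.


Sum of weights = 172.6
Volume contributions:
  polymer: 100/0.88 = 113.6364
  filler: 37.4/2.51 = 14.9004
  plasticizer: 28.2/0.9 = 31.3333
  zinc oxide: 7.0/5.6 = 1.2500
Sum of volumes = 161.1201
SG = 172.6 / 161.1201 = 1.071

SG = 1.071


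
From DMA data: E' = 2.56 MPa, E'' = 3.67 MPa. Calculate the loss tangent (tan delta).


tan delta = E'' / E'
= 3.67 / 2.56
= 1.4336

tan delta = 1.4336


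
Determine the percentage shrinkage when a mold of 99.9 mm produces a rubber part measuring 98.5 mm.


Shrinkage = (mold - part) / mold * 100
= (99.9 - 98.5) / 99.9 * 100
= 1.4 / 99.9 * 100
= 1.4%

1.4%


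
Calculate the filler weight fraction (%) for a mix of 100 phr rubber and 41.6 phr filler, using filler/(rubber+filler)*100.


Filler % = filler / (rubber + filler) * 100
= 41.6 / (100 + 41.6) * 100
= 41.6 / 141.6 * 100
= 29.38%

29.38%


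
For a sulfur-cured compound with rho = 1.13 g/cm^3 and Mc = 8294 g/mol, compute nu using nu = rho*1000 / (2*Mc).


nu = rho * 1000 / (2 * Mc)
nu = 1.13 * 1000 / (2 * 8294)
nu = 1130.0 / 16588
nu = 0.0681 mol/L

0.0681 mol/L


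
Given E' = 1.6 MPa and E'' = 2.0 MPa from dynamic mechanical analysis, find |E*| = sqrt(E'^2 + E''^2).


|E*| = sqrt(E'^2 + E''^2)
= sqrt(1.6^2 + 2.0^2)
= sqrt(2.5600 + 4.0000)
= 2.561 MPa

2.561 MPa


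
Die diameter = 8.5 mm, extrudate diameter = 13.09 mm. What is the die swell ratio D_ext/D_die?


Die swell ratio = D_extrudate / D_die
= 13.09 / 8.5
= 1.54

Die swell = 1.54


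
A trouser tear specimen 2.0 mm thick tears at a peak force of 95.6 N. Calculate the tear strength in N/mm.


Tear strength = force / thickness
= 95.6 / 2.0
= 47.8 N/mm

47.8 N/mm


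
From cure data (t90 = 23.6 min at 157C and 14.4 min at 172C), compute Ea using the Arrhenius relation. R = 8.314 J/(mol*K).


T1 = 430.15 K, T2 = 445.15 K
1/T1 - 1/T2 = 7.8337e-05
ln(t1/t2) = ln(23.6/14.4) = 0.4940
Ea = 8.314 * 0.4940 / 7.8337e-05 = 52431.0172 J/mol
Ea = 52.43 kJ/mol

52.43 kJ/mol


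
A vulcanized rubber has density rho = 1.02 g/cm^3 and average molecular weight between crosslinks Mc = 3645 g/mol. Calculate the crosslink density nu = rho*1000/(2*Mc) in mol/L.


nu = rho * 1000 / (2 * Mc)
nu = 1.02 * 1000 / (2 * 3645)
nu = 1020.0 / 7290
nu = 0.1399 mol/L

0.1399 mol/L


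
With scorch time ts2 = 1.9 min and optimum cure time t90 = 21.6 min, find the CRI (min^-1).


CRI = 100 / (t90 - ts2)
= 100 / (21.6 - 1.9)
= 100 / 19.7
= 5.08 min^-1

5.08 min^-1


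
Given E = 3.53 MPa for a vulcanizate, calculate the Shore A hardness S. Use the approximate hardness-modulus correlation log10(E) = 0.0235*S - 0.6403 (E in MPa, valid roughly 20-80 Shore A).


log10(E) = 0.0235*S - 0.6403  =>  S = (log10(E) + 0.6403) / 0.0235
log10(3.53) = 0.547775
S = (0.547775 + 0.6403) / 0.0235 = 1.188075 / 0.0235
S = 50.6

Shore A = 50.6


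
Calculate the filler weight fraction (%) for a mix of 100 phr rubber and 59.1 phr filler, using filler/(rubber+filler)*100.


Filler % = filler / (rubber + filler) * 100
= 59.1 / (100 + 59.1) * 100
= 59.1 / 159.1 * 100
= 37.15%

37.15%


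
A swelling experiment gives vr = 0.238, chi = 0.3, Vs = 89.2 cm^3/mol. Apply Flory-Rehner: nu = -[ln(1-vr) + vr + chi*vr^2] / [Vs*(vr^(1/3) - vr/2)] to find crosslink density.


ln(1 - vr) = ln(1 - 0.238) = -0.2718
Numerator = -((-0.2718) + 0.238 + 0.3 * 0.238^2) = 0.0168
Denominator = 89.2 * (0.238^(1/3) - 0.238/2) = 44.6638
nu = 0.0168 / 44.6638 = 3.7649e-04 mol/cm^3

3.7649e-04 mol/cm^3


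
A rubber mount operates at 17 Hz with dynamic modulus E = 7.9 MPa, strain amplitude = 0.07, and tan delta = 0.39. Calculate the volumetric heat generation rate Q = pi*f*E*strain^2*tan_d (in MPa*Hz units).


Q = pi * f * E * strain^2 * tan_d
= pi * 17 * 7.9 * 0.07^2 * 0.39
= pi * 17 * 7.9 * 0.0049 * 0.39
= 0.8063

Q = 0.8063


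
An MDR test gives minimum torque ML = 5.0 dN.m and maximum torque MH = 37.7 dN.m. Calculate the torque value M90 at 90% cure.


M90 = ML + 0.9 * (MH - ML)
M90 = 5.0 + 0.9 * (37.7 - 5.0)
M90 = 5.0 + 0.9 * 32.7
M90 = 34.43 dN.m

34.43 dN.m


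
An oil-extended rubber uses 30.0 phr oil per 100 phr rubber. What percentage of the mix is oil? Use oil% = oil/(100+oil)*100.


Oil % = oil / (100 + oil) * 100
= 30.0 / (100 + 30.0) * 100
= 30.0 / 130.0 * 100
= 23.08%

23.08%


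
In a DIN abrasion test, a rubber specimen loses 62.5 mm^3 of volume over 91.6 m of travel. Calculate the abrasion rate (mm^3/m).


Rate = volume_loss / distance
= 62.5 / 91.6
= 0.682 mm^3/m

0.682 mm^3/m


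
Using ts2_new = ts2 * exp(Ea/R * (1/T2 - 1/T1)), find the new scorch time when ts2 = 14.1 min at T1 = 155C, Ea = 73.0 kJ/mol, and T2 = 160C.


Convert temperatures: T1 = 155 + 273.15 = 428.15 K, T2 = 160 + 273.15 = 433.15 K
ts2_new = 14.1 * exp(73000 / 8.314 * (1/433.15 - 1/428.15))
1/T2 - 1/T1 = -2.6961e-05
ts2_new = 11.13 min

11.13 min


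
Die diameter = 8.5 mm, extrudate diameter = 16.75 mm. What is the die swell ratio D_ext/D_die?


Die swell ratio = D_extrudate / D_die
= 16.75 / 8.5
= 1.971

Die swell = 1.971


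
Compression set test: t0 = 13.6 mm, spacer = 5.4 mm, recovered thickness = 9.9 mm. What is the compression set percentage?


CS = (t0 - recovered) / (t0 - ts) * 100
= (13.6 - 9.9) / (13.6 - 5.4) * 100
= 3.7 / 8.2 * 100
= 45.1%

45.1%


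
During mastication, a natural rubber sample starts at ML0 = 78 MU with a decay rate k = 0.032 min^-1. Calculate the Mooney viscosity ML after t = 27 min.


ML = ML0 * exp(-k * t)
ML = 78 * exp(-0.032 * 27)
ML = 78 * 0.4215
ML = 32.87 MU

32.87 MU


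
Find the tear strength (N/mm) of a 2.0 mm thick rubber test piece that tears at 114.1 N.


Tear strength = force / thickness
= 114.1 / 2.0
= 57.05 N/mm

57.05 N/mm


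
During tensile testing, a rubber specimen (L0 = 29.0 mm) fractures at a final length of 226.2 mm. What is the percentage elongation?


Elongation = (Lf - L0) / L0 * 100
= (226.2 - 29.0) / 29.0 * 100
= 197.2 / 29.0 * 100
= 680.0%

680.0%


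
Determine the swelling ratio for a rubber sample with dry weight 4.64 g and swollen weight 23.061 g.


Q = W_swollen / W_dry
Q = 23.061 / 4.64
Q = 4.97

Q = 4.97


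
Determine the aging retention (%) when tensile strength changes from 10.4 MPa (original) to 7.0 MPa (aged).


Retention = aged / original * 100
= 7.0 / 10.4 * 100
= 67.3%

67.3%


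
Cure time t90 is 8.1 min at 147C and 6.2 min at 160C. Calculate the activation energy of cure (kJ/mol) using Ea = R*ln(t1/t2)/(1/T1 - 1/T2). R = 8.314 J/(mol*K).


T1 = 420.15 K, T2 = 433.15 K
1/T1 - 1/T2 = 7.1433e-05
ln(t1/t2) = ln(8.1/6.2) = 0.2673
Ea = 8.314 * 0.2673 / 7.1433e-05 = 31112.3137 J/mol
Ea = 31.11 kJ/mol

31.11 kJ/mol


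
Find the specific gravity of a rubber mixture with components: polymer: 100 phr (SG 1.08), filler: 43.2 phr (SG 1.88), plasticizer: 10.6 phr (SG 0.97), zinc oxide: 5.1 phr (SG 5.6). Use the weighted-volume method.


Sum of weights = 158.9
Volume contributions:
  polymer: 100/1.08 = 92.5926
  filler: 43.2/1.88 = 22.9787
  plasticizer: 10.6/0.97 = 10.9278
  zinc oxide: 5.1/5.6 = 0.9107
Sum of volumes = 127.4099
SG = 158.9 / 127.4099 = 1.247

SG = 1.247


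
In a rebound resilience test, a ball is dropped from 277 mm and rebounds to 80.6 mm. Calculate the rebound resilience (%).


Resilience = h_rebound / h_drop * 100
= 80.6 / 277 * 100
= 29.1%

29.1%


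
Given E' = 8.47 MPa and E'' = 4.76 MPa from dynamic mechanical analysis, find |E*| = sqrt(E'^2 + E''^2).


|E*| = sqrt(E'^2 + E''^2)
= sqrt(8.47^2 + 4.76^2)
= sqrt(71.7409 + 22.6576)
= 9.716 MPa

9.716 MPa


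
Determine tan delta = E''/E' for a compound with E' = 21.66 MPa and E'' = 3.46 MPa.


tan delta = E'' / E'
= 3.46 / 21.66
= 0.1597

tan delta = 0.1597


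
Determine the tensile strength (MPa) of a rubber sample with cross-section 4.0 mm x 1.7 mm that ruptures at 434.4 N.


Area = width * thickness = 4.0 * 1.7 = 6.8 mm^2
TS = force / area = 434.4 / 6.8 = 63.88 MPa

63.88 MPa


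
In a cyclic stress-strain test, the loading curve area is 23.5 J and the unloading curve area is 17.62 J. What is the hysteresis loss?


Hysteresis loss = loading - unloading
= 23.5 - 17.62
= 5.88 J

5.88 J


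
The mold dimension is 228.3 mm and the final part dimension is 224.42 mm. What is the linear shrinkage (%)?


Shrinkage = (mold - part) / mold * 100
= (228.3 - 224.42) / 228.3 * 100
= 3.88 / 228.3 * 100
= 1.7%

1.7%


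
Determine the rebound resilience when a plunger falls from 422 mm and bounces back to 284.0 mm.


Resilience = h_rebound / h_drop * 100
= 284.0 / 422 * 100
= 67.3%

67.3%


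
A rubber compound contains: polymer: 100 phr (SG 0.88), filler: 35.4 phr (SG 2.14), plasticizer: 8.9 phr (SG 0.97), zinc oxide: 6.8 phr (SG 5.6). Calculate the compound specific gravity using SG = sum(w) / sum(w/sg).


Sum of weights = 151.1
Volume contributions:
  polymer: 100/0.88 = 113.6364
  filler: 35.4/2.14 = 16.5421
  plasticizer: 8.9/0.97 = 9.1753
  zinc oxide: 6.8/5.6 = 1.2143
Sum of volumes = 140.5680
SG = 151.1 / 140.5680 = 1.075

SG = 1.075


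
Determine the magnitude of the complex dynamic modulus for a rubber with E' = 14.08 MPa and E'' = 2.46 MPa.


|E*| = sqrt(E'^2 + E''^2)
= sqrt(14.08^2 + 2.46^2)
= sqrt(198.2464 + 6.0516)
= 14.293 MPa

14.293 MPa


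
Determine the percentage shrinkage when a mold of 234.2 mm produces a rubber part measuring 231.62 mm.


Shrinkage = (mold - part) / mold * 100
= (234.2 - 231.62) / 234.2 * 100
= 2.58 / 234.2 * 100
= 1.1%

1.1%


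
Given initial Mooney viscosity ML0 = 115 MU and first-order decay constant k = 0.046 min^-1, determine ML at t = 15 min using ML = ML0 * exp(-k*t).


ML = ML0 * exp(-k * t)
ML = 115 * exp(-0.046 * 15)
ML = 115 * 0.5016
ML = 57.68 MU

57.68 MU


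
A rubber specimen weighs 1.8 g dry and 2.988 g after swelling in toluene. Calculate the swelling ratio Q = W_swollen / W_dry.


Q = W_swollen / W_dry
Q = 2.988 / 1.8
Q = 1.66

Q = 1.66


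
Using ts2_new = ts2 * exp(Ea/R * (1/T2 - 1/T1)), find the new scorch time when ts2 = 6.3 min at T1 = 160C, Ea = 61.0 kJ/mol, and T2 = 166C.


Convert temperatures: T1 = 160 + 273.15 = 433.15 K, T2 = 166 + 273.15 = 439.15 K
ts2_new = 6.3 * exp(61000 / 8.314 * (1/439.15 - 1/433.15))
1/T2 - 1/T1 = -3.1543e-05
ts2_new = 5.0 min

5.0 min


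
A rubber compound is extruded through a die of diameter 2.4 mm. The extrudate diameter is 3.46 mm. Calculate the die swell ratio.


Die swell ratio = D_extrudate / D_die
= 3.46 / 2.4
= 1.442

Die swell = 1.442


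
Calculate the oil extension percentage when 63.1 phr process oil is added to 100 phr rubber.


Oil % = oil / (100 + oil) * 100
= 63.1 / (100 + 63.1) * 100
= 63.1 / 163.1 * 100
= 38.69%

38.69%


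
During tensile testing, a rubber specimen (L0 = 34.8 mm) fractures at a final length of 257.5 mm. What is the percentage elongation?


Elongation = (Lf - L0) / L0 * 100
= (257.5 - 34.8) / 34.8 * 100
= 222.7 / 34.8 * 100
= 639.9%

639.9%


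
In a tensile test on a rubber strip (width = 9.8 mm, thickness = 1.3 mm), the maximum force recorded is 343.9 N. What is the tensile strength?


Area = width * thickness = 9.8 * 1.3 = 12.74 mm^2
TS = force / area = 343.9 / 12.74 = 26.99 MPa

26.99 MPa


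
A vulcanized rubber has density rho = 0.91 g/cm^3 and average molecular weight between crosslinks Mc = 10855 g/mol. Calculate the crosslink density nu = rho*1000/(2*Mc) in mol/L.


nu = rho * 1000 / (2 * Mc)
nu = 0.91 * 1000 / (2 * 10855)
nu = 910.0 / 21710
nu = 0.0419 mol/L

0.0419 mol/L


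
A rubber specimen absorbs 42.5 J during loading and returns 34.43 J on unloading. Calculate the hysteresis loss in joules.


Hysteresis loss = loading - unloading
= 42.5 - 34.43
= 8.07 J

8.07 J


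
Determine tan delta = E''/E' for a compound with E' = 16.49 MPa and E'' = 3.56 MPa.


tan delta = E'' / E'
= 3.56 / 16.49
= 0.2159

tan delta = 0.2159


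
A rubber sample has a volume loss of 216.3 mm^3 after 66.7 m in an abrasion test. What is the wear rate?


Rate = volume_loss / distance
= 216.3 / 66.7
= 3.243 mm^3/m

3.243 mm^3/m


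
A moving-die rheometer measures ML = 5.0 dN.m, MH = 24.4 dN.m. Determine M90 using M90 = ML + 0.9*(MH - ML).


M90 = ML + 0.9 * (MH - ML)
M90 = 5.0 + 0.9 * (24.4 - 5.0)
M90 = 5.0 + 0.9 * 19.4
M90 = 22.46 dN.m

22.46 dN.m


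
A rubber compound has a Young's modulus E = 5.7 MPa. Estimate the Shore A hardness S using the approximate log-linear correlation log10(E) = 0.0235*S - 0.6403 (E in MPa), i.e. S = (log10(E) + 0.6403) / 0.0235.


log10(E) = 0.0235*S - 0.6403  =>  S = (log10(E) + 0.6403) / 0.0235
log10(5.7) = 0.755875
S = (0.755875 + 0.6403) / 0.0235 = 1.396175 / 0.0235
S = 59.4

Shore A = 59.4


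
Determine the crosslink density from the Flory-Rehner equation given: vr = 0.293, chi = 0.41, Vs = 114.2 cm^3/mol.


ln(1 - vr) = ln(1 - 0.293) = -0.3467
Numerator = -((-0.3467) + 0.293 + 0.41 * 0.293^2) = 0.0185
Denominator = 114.2 * (0.293^(1/3) - 0.293/2) = 59.1197
nu = 0.0185 / 59.1197 = 3.1337e-04 mol/cm^3

3.1337e-04 mol/cm^3


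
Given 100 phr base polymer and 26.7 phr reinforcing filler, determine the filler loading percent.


Filler % = filler / (rubber + filler) * 100
= 26.7 / (100 + 26.7) * 100
= 26.7 / 126.7 * 100
= 21.07%

21.07%


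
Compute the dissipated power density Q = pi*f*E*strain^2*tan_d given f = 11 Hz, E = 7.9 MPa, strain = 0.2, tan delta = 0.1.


Q = pi * f * E * strain^2 * tan_d
= pi * 11 * 7.9 * 0.2^2 * 0.1
= pi * 11 * 7.9 * 0.0400 * 0.1
= 1.0920

Q = 1.0920


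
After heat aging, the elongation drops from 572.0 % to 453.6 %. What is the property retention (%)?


Retention = aged / original * 100
= 453.6 / 572.0 * 100
= 79.3%

79.3%


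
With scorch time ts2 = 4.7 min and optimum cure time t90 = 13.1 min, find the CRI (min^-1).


CRI = 100 / (t90 - ts2)
= 100 / (13.1 - 4.7)
= 100 / 8.4
= 11.9 min^-1

11.9 min^-1


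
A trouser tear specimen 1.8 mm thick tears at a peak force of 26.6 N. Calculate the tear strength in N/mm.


Tear strength = force / thickness
= 26.6 / 1.8
= 14.78 N/mm

14.78 N/mm


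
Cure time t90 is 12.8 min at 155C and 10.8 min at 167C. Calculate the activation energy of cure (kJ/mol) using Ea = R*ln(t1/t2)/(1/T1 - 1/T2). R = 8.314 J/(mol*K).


T1 = 428.15 K, T2 = 440.15 K
1/T1 - 1/T2 = 6.3677e-05
ln(t1/t2) = ln(12.8/10.8) = 0.1699
Ea = 8.314 * 0.1699 / 6.3677e-05 = 22182.7991 J/mol
Ea = 22.18 kJ/mol

22.18 kJ/mol


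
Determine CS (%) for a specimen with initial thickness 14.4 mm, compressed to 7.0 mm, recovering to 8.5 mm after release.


CS = (t0 - recovered) / (t0 - ts) * 100
= (14.4 - 8.5) / (14.4 - 7.0) * 100
= 5.9 / 7.4 * 100
= 79.7%

79.7%


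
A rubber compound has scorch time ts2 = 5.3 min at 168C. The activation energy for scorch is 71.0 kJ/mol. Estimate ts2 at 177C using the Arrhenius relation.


Convert temperatures: T1 = 168 + 273.15 = 441.15 K, T2 = 177 + 273.15 = 450.15 K
ts2_new = 5.3 * exp(71000 / 8.314 * (1/450.15 - 1/441.15))
1/T2 - 1/T1 = -4.5321e-05
ts2_new = 3.6 min

3.6 min


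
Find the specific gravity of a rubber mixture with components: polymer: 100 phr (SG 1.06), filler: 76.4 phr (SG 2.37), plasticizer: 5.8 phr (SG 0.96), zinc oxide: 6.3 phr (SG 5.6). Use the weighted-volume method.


Sum of weights = 188.5
Volume contributions:
  polymer: 100/1.06 = 94.3396
  filler: 76.4/2.37 = 32.2363
  plasticizer: 5.8/0.96 = 6.0417
  zinc oxide: 6.3/5.6 = 1.1250
Sum of volumes = 133.7426
SG = 188.5 / 133.7426 = 1.409

SG = 1.409


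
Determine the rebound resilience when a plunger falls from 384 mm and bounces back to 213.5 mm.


Resilience = h_rebound / h_drop * 100
= 213.5 / 384 * 100
= 55.6%

55.6%


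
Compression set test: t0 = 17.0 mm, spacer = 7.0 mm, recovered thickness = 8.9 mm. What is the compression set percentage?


CS = (t0 - recovered) / (t0 - ts) * 100
= (17.0 - 8.9) / (17.0 - 7.0) * 100
= 8.1 / 10.0 * 100
= 81.0%

81.0%


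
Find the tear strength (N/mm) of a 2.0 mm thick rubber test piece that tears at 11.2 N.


Tear strength = force / thickness
= 11.2 / 2.0
= 5.6 N/mm

5.6 N/mm


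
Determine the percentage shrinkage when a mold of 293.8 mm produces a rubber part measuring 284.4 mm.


Shrinkage = (mold - part) / mold * 100
= (293.8 - 284.4) / 293.8 * 100
= 9.4 / 293.8 * 100
= 3.2%

3.2%


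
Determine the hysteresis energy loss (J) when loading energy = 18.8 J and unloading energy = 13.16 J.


Hysteresis loss = loading - unloading
= 18.8 - 13.16
= 5.64 J

5.64 J


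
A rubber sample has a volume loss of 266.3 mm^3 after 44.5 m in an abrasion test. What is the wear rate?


Rate = volume_loss / distance
= 266.3 / 44.5
= 5.984 mm^3/m

5.984 mm^3/m


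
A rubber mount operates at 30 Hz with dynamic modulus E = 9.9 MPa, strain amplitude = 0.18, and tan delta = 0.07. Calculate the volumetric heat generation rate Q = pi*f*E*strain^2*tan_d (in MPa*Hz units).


Q = pi * f * E * strain^2 * tan_d
= pi * 30 * 9.9 * 0.18^2 * 0.07
= pi * 30 * 9.9 * 0.0324 * 0.07
= 2.1162

Q = 2.1162


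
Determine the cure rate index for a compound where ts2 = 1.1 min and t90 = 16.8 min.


CRI = 100 / (t90 - ts2)
= 100 / (16.8 - 1.1)
= 100 / 15.7
= 6.37 min^-1

6.37 min^-1


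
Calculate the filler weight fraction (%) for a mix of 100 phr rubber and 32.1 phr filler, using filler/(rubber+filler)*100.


Filler % = filler / (rubber + filler) * 100
= 32.1 / (100 + 32.1) * 100
= 32.1 / 132.1 * 100
= 24.3%

24.3%


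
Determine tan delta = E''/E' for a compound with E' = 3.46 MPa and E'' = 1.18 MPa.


tan delta = E'' / E'
= 1.18 / 3.46
= 0.341

tan delta = 0.341


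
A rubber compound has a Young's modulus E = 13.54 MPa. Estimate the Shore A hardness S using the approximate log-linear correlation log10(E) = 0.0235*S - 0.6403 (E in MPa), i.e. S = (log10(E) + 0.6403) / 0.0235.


log10(E) = 0.0235*S - 0.6403  =>  S = (log10(E) + 0.6403) / 0.0235
log10(13.54) = 1.131619
S = (1.131619 + 0.6403) / 0.0235 = 1.771919 / 0.0235
S = 75.4

Shore A = 75.4


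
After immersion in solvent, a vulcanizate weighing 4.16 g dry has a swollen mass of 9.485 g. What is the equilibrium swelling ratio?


Q = W_swollen / W_dry
Q = 9.485 / 4.16
Q = 2.28

Q = 2.28


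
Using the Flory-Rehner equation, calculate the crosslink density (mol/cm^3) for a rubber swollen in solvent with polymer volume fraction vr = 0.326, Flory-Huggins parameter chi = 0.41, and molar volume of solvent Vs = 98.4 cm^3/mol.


ln(1 - vr) = ln(1 - 0.326) = -0.3945
Numerator = -((-0.3945) + 0.326 + 0.41 * 0.326^2) = 0.0250
Denominator = 98.4 * (0.326^(1/3) - 0.326/2) = 51.6835
nu = 0.0250 / 51.6835 = 4.8278e-04 mol/cm^3

4.8278e-04 mol/cm^3


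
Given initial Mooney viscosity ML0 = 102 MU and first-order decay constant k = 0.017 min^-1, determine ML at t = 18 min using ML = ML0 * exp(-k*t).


ML = ML0 * exp(-k * t)
ML = 102 * exp(-0.017 * 18)
ML = 102 * 0.7364
ML = 75.11 MU

75.11 MU


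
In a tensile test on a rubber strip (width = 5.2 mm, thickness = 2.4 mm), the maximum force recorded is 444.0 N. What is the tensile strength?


Area = width * thickness = 5.2 * 2.4 = 12.48 mm^2
TS = force / area = 444.0 / 12.48 = 35.58 MPa

35.58 MPa


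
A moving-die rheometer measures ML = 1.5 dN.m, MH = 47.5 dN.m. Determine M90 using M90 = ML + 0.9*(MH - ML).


M90 = ML + 0.9 * (MH - ML)
M90 = 1.5 + 0.9 * (47.5 - 1.5)
M90 = 1.5 + 0.9 * 46.0
M90 = 42.9 dN.m

42.9 dN.m


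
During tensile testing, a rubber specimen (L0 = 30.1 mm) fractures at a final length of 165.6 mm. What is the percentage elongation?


Elongation = (Lf - L0) / L0 * 100
= (165.6 - 30.1) / 30.1 * 100
= 135.5 / 30.1 * 100
= 450.2%

450.2%


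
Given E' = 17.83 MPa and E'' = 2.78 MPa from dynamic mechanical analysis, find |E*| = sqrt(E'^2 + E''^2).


|E*| = sqrt(E'^2 + E''^2)
= sqrt(17.83^2 + 2.78^2)
= sqrt(317.9089 + 7.7284)
= 18.045 MPa

18.045 MPa


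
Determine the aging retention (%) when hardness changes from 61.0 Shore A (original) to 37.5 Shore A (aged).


Retention = aged / original * 100
= 37.5 / 61.0 * 100
= 61.5%

61.5%


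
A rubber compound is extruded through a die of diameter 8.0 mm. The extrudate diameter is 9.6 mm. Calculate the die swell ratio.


Die swell ratio = D_extrudate / D_die
= 9.6 / 8.0
= 1.2

Die swell = 1.2


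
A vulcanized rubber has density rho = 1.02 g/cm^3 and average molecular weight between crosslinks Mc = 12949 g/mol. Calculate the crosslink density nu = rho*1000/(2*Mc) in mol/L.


nu = rho * 1000 / (2 * Mc)
nu = 1.02 * 1000 / (2 * 12949)
nu = 1020.0 / 25898
nu = 0.0394 mol/L

0.0394 mol/L


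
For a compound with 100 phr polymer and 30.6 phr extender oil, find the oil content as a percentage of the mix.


Oil % = oil / (100 + oil) * 100
= 30.6 / (100 + 30.6) * 100
= 30.6 / 130.6 * 100
= 23.43%

23.43%


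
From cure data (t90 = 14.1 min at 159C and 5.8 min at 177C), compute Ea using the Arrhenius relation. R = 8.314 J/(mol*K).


T1 = 432.15 K, T2 = 450.15 K
1/T1 - 1/T2 = 9.2530e-05
ln(t1/t2) = ln(14.1/5.8) = 0.8883
Ea = 8.314 * 0.8883 / 9.2530e-05 = 79817.3310 J/mol
Ea = 79.82 kJ/mol

79.82 kJ/mol


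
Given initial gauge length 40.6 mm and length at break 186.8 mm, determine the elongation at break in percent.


Elongation = (Lf - L0) / L0 * 100
= (186.8 - 40.6) / 40.6 * 100
= 146.2 / 40.6 * 100
= 360.1%

360.1%


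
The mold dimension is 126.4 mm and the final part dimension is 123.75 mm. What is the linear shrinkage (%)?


Shrinkage = (mold - part) / mold * 100
= (126.4 - 123.75) / 126.4 * 100
= 2.65 / 126.4 * 100
= 2.1%

2.1%


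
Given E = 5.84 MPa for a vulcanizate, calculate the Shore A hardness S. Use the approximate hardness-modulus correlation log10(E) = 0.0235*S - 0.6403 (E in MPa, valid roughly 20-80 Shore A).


log10(E) = 0.0235*S - 0.6403  =>  S = (log10(E) + 0.6403) / 0.0235
log10(5.84) = 0.766413
S = (0.766413 + 0.6403) / 0.0235 = 1.406713 / 0.0235
S = 59.9

Shore A = 59.9


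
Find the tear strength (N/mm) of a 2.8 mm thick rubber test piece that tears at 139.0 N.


Tear strength = force / thickness
= 139.0 / 2.8
= 49.64 N/mm

49.64 N/mm


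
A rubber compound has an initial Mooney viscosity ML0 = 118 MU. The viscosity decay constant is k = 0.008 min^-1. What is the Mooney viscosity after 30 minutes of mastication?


ML = ML0 * exp(-k * t)
ML = 118 * exp(-0.008 * 30)
ML = 118 * 0.7866
ML = 92.82 MU

92.82 MU


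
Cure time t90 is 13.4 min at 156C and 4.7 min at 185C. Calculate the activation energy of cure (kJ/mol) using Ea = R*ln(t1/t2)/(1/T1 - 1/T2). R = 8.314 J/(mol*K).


T1 = 429.15 K, T2 = 458.15 K
1/T1 - 1/T2 = 1.4750e-04
ln(t1/t2) = ln(13.4/4.7) = 1.0477
Ea = 8.314 * 1.0477 / 1.4750e-04 = 59055.7977 J/mol
Ea = 59.06 kJ/mol

59.06 kJ/mol


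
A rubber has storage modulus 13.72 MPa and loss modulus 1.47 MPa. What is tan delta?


tan delta = E'' / E'
= 1.47 / 13.72
= 0.1071

tan delta = 0.1071


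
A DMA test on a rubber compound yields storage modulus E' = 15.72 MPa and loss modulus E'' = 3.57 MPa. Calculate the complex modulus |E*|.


|E*| = sqrt(E'^2 + E''^2)
= sqrt(15.72^2 + 3.57^2)
= sqrt(247.1184 + 12.7449)
= 16.12 MPa

16.12 MPa


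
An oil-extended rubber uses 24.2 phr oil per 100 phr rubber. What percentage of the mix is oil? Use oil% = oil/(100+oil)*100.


Oil % = oil / (100 + oil) * 100
= 24.2 / (100 + 24.2) * 100
= 24.2 / 124.2 * 100
= 19.48%

19.48%


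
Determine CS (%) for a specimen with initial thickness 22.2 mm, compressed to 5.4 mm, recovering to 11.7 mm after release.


CS = (t0 - recovered) / (t0 - ts) * 100
= (22.2 - 11.7) / (22.2 - 5.4) * 100
= 10.5 / 16.8 * 100
= 62.5%

62.5%


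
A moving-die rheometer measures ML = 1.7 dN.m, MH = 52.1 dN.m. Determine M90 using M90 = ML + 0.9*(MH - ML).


M90 = ML + 0.9 * (MH - ML)
M90 = 1.7 + 0.9 * (52.1 - 1.7)
M90 = 1.7 + 0.9 * 50.4
M90 = 47.06 dN.m

47.06 dN.m


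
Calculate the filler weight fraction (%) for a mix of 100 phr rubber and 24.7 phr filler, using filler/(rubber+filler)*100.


Filler % = filler / (rubber + filler) * 100
= 24.7 / (100 + 24.7) * 100
= 24.7 / 124.7 * 100
= 19.81%

19.81%


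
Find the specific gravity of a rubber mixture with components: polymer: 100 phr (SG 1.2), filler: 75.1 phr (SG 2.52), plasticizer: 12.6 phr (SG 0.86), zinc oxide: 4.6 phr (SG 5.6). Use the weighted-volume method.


Sum of weights = 192.3
Volume contributions:
  polymer: 100/1.2 = 83.3333
  filler: 75.1/2.52 = 29.8016
  plasticizer: 12.6/0.86 = 14.6512
  zinc oxide: 4.6/5.6 = 0.8214
Sum of volumes = 128.6075
SG = 192.3 / 128.6075 = 1.495

SG = 1.495


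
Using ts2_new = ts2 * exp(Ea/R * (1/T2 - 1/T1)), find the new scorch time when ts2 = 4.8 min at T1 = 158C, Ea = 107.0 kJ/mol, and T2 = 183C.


Convert temperatures: T1 = 158 + 273.15 = 431.15 K, T2 = 183 + 273.15 = 456.15 K
ts2_new = 4.8 * exp(107000 / 8.314 * (1/456.15 - 1/431.15))
1/T2 - 1/T1 = -1.2712e-04
ts2_new = 0.93 min

0.93 min


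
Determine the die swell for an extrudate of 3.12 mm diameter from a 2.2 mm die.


Die swell ratio = D_extrudate / D_die
= 3.12 / 2.2
= 1.418

Die swell = 1.418


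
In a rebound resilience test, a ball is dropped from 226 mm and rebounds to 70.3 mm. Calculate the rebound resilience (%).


Resilience = h_rebound / h_drop * 100
= 70.3 / 226 * 100
= 31.1%

31.1%


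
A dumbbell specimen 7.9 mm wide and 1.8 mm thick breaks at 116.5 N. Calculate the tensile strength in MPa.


Area = width * thickness = 7.9 * 1.8 = 14.22 mm^2
TS = force / area = 116.5 / 14.22 = 8.19 MPa

8.19 MPa


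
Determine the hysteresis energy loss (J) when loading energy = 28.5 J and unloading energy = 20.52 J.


Hysteresis loss = loading - unloading
= 28.5 - 20.52
= 7.98 J

7.98 J


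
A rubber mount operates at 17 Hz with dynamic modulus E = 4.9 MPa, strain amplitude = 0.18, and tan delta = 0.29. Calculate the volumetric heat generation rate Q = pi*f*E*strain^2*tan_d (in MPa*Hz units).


Q = pi * f * E * strain^2 * tan_d
= pi * 17 * 4.9 * 0.18^2 * 0.29
= pi * 17 * 4.9 * 0.0324 * 0.29
= 2.4589

Q = 2.4589


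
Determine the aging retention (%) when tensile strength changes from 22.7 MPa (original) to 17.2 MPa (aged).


Retention = aged / original * 100
= 17.2 / 22.7 * 100
= 75.8%

75.8%


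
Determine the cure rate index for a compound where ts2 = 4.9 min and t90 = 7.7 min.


CRI = 100 / (t90 - ts2)
= 100 / (7.7 - 4.9)
= 100 / 2.8
= 35.71 min^-1

35.71 min^-1


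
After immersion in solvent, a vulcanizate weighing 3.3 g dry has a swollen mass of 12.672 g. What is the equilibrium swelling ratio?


Q = W_swollen / W_dry
Q = 12.672 / 3.3
Q = 3.84

Q = 3.84


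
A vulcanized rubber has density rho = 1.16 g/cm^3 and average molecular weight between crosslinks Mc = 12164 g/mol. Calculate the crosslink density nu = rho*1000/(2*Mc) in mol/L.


nu = rho * 1000 / (2 * Mc)
nu = 1.16 * 1000 / (2 * 12164)
nu = 1160.0 / 24328
nu = 0.0477 mol/L

0.0477 mol/L


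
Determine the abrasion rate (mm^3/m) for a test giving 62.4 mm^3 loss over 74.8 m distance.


Rate = volume_loss / distance
= 62.4 / 74.8
= 0.834 mm^3/m

0.834 mm^3/m


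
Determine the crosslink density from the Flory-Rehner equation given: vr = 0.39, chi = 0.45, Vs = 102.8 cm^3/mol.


ln(1 - vr) = ln(1 - 0.39) = -0.4943
Numerator = -((-0.4943) + 0.39 + 0.45 * 0.39^2) = 0.0359
Denominator = 102.8 * (0.39^(1/3) - 0.39/2) = 55.0612
nu = 0.0359 / 55.0612 = 6.5112e-04 mol/cm^3

6.5112e-04 mol/cm^3


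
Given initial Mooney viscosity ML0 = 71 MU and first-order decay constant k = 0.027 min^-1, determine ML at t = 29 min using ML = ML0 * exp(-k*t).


ML = ML0 * exp(-k * t)
ML = 71 * exp(-0.027 * 29)
ML = 71 * 0.4570
ML = 32.45 MU

32.45 MU


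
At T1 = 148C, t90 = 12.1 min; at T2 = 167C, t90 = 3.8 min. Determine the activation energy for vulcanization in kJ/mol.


T1 = 421.15 K, T2 = 440.15 K
1/T1 - 1/T2 = 1.0250e-04
ln(t1/t2) = ln(12.1/3.8) = 1.1582
Ea = 8.314 * 1.1582 / 1.0250e-04 = 93946.1821 J/mol
Ea = 93.95 kJ/mol

93.95 kJ/mol


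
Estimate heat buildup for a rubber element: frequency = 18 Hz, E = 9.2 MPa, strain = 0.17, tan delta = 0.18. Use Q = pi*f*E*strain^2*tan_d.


Q = pi * f * E * strain^2 * tan_d
= pi * 18 * 9.2 * 0.17^2 * 0.18
= pi * 18 * 9.2 * 0.0289 * 0.18
= 2.7063

Q = 2.7063


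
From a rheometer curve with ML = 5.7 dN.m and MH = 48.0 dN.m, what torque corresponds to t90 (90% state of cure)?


M90 = ML + 0.9 * (MH - ML)
M90 = 5.7 + 0.9 * (48.0 - 5.7)
M90 = 5.7 + 0.9 * 42.3
M90 = 43.77 dN.m

43.77 dN.m


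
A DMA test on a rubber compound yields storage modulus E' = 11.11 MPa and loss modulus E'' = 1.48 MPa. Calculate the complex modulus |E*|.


|E*| = sqrt(E'^2 + E''^2)
= sqrt(11.11^2 + 1.48^2)
= sqrt(123.4321 + 2.1904)
= 11.208 MPa

11.208 MPa


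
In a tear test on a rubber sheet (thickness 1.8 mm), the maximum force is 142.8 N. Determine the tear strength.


Tear strength = force / thickness
= 142.8 / 1.8
= 79.33 N/mm

79.33 N/mm


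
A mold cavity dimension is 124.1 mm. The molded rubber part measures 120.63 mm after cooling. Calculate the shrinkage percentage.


Shrinkage = (mold - part) / mold * 100
= (124.1 - 120.63) / 124.1 * 100
= 3.47 / 124.1 * 100
= 2.8%

2.8%


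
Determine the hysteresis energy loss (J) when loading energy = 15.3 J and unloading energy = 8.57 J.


Hysteresis loss = loading - unloading
= 15.3 - 8.57
= 6.73 J

6.73 J


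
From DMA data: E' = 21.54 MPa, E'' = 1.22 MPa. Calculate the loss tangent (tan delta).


tan delta = E'' / E'
= 1.22 / 21.54
= 0.0566

tan delta = 0.0566


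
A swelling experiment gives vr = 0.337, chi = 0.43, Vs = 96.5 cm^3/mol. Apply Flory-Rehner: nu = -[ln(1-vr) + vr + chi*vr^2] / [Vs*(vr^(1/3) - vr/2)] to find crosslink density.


ln(1 - vr) = ln(1 - 0.337) = -0.4110
Numerator = -((-0.4110) + 0.337 + 0.43 * 0.337^2) = 0.0251
Denominator = 96.5 * (0.337^(1/3) - 0.337/2) = 50.8936
nu = 0.0251 / 50.8936 = 4.9408e-04 mol/cm^3

4.9408e-04 mol/cm^3


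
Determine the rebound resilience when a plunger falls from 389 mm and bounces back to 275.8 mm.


Resilience = h_rebound / h_drop * 100
= 275.8 / 389 * 100
= 70.9%

70.9%


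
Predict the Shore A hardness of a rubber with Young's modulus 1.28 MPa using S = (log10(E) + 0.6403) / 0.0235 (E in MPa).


log10(E) = 0.0235*S - 0.6403  =>  S = (log10(E) + 0.6403) / 0.0235
log10(1.28) = 0.107210
S = (0.107210 + 0.6403) / 0.0235 = 0.747510 / 0.0235
S = 31.8

Shore A = 31.8


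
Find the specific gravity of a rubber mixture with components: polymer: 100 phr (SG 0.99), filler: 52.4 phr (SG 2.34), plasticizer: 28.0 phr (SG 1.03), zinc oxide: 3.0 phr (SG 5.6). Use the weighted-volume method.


Sum of weights = 183.4
Volume contributions:
  polymer: 100/0.99 = 101.0101
  filler: 52.4/2.34 = 22.3932
  plasticizer: 28.0/1.03 = 27.1845
  zinc oxide: 3.0/5.6 = 0.5357
Sum of volumes = 151.1234
SG = 183.4 / 151.1234 = 1.214

SG = 1.214


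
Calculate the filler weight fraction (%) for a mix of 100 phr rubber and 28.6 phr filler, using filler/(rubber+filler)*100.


Filler % = filler / (rubber + filler) * 100
= 28.6 / (100 + 28.6) * 100
= 28.6 / 128.6 * 100
= 22.24%

22.24%


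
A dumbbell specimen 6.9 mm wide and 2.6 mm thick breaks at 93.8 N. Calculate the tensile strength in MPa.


Area = width * thickness = 6.9 * 2.6 = 17.94 mm^2
TS = force / area = 93.8 / 17.94 = 5.23 MPa

5.23 MPa


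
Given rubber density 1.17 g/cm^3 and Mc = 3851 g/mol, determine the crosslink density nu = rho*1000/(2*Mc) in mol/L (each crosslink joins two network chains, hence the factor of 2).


nu = rho * 1000 / (2 * Mc)
nu = 1.17 * 1000 / (2 * 3851)
nu = 1170.0 / 7702
nu = 0.1519 mol/L

0.1519 mol/L


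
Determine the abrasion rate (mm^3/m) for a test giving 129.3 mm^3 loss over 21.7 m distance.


Rate = volume_loss / distance
= 129.3 / 21.7
= 5.959 mm^3/m

5.959 mm^3/m
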